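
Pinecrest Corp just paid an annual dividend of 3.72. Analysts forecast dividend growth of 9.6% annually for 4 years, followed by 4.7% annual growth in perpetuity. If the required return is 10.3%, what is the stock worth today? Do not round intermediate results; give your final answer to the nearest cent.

D_1 = 4.07712
D_2 = 4.46852
D_3 = 4.89750
D_4 = 5.36766
Terminal value at year 4: TV = D_4×(1+g_2)/(r−g_2) = 5.61994/0.056 = 100.35611
P_0 = D_1/(1+r)^1 + D_2/(1+r)^2 + D_3/(1+r)^3 + D_4/(1+r)^4 + TV/(1+r)^4
    = 3.69639 + 3.67293 + 3.64962 + 3.62646 + 67.80188 = 82.44729

82.45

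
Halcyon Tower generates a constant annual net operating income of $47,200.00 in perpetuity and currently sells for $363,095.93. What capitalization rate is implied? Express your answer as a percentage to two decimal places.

13.00%

P = C/r ⇒ r = C/P = $47,200.00/$363,095.93 = 0.129993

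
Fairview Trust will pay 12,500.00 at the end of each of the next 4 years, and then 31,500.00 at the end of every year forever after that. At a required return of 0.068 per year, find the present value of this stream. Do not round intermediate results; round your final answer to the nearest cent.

PV of 4-year annuity: 12,500.00 × [1 − (1+0.068)^−4] / 0.068 = 42532.01192
Perpetuity value at year 4: 31,500.00 / 0.068 = 463235.29412
PV of perpetuity: 463235.29412 / (1+0.068)^4 = 356054.62407
Total PV = 42532.01192 + 356054.62407 = 398586.63599

398586.64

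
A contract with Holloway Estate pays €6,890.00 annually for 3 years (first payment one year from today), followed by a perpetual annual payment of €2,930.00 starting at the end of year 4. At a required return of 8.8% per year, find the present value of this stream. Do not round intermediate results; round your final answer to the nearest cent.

PV of 3-year annuity: €6,890.00 × [1 − (1+0.088)^−3] / 0.088 = 17502.97411
Perpetuity value at year 3: €2,930.00 / 0.088 = 33295.45455
PV of perpetuity: 33295.45455 / (1+0.088)^3 = 25852.24494
Total PV = 17502.97411 + 25852.24494 = 43355.21906

€43355.22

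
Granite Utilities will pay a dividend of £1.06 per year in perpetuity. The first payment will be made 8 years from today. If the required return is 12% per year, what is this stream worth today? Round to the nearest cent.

£4.00

Value at end of year 7: C / r = £1.06 / 0.12 = £8.8333
Discount to today: PV = £8.8333 / (1 + 0.12)^7 = £8.8333 / 2.210681 = £4.00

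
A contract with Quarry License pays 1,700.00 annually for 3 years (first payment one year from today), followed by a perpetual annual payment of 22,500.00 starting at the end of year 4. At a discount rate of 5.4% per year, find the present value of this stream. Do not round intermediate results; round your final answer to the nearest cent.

360445.00

PV of 3-year annuity: 1,700.00 × [1 − (1+0.054)^−3] / 0.054 = 4595.03979
Perpetuity value at year 3: 22,500.00 / 0.054 = 416666.66667
PV of perpetuity: 416666.66667 / (1+0.054)^3 = 355849.96353
Total PV = 4595.03979 + 355849.96353 = 360445.00333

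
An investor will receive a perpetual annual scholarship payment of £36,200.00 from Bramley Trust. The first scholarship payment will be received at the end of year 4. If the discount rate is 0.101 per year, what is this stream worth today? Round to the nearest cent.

Value at end of year 3: C / r = £36,200.00 / 0.101 = £358,415.8416
Discount to today: PV = £358,415.8416 / (1 + 0.101)^3 = £358,415.8416 / 1.334633 = £268,550.05

£268550.05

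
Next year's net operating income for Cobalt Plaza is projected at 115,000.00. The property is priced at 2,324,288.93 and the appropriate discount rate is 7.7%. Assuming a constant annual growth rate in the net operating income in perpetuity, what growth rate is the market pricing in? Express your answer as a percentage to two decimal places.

2.75%

P = D₁/(r−g) ⇒ g = r − D₁/P = 0.077 − 115,000.00/2,324,288.93 = 0.027523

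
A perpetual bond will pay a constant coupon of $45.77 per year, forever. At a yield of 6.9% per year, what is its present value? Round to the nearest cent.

Level perpetuity: PV = C / r = $45.77 / 0.069 = $663.33

$663.33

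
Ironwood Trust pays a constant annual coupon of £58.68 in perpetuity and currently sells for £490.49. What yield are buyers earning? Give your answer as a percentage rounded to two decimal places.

P = C/r ⇒ r = C/P = £58.68/£490.49 = 0.119635

11.96%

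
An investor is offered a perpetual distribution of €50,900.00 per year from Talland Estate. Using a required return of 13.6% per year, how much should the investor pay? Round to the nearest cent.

€374264.71

Level perpetuity: PV = C / r = €50,900.00 / 0.136 = €374,264.71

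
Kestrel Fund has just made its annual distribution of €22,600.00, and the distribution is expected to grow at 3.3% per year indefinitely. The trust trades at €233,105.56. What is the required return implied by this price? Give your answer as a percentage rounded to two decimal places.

D₁ = €22,600.00 × 1.033 = €23,345.8000
P = D₁/(r − g) ⇒ r = D₁/P + g = €23,345.8000/€233,105.56 + 0.033 = 0.100151 + 0.033 = 0.133151

13.32%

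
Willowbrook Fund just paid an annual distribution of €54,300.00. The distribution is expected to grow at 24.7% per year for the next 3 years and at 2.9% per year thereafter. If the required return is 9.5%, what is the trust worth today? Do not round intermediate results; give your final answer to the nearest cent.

€1462796.09

D_1 = 67712.10000
D_2 = 84436.98870
D_3 = 105292.92491
Terminal value at year 3: TV = D_3×(1+g_2)/(r−g_2) = 108346.41973/0.066 = 1641612.42017
P_0 = D_1/(1+r)^1 + D_2/(1+r)^2 + D_3/(1+r)^3 + TV/(1+r)^3
    = 61837.53425 + 70421.37462 + 80196.76178 + 1250340.42227 = 1462796.09291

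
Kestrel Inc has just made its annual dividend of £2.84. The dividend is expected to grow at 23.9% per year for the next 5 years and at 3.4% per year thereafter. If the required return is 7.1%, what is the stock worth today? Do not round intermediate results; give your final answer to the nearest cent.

£186.91

D_1 = 3.51876
D_2 = 4.35974
D_3 = 5.40172
D_4 = 6.69273
D_5 = 8.29230
Terminal value at year 5: TV = D_5×(1+g_2)/(r−g_2) = 8.57424/0.037 = 231.73610
P_0 = D_1/(1+r)^1 + D_2/(1+r)^2 + D_3/(1+r)^3 + D_4/(1+r)^4 + D_5/(1+r)^5 + TV/(1+r)^5
    = 3.28549 + 3.80086 + 4.39707 + 5.08681 + 5.88474 + 164.45472 = 186.90970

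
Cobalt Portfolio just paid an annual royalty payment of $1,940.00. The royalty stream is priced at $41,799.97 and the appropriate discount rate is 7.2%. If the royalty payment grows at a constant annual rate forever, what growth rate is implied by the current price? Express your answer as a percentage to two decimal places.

2.45%

P = D₀(1+g)/(r−g) ⇒ P(r−g) = D₀(1+g) ⇒ g(P+D₀) = P·r − D₀
g = (P·r − D₀)/(P + D₀) = ($41,799.97×0.072 − $1,940.00) / ($41,799.97 + $1,940.00) = 0.024454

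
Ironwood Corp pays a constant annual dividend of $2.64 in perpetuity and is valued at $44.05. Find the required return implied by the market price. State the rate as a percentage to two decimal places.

5.99%

P = C/r ⇒ r = C/P = $2.64/$44.05 = 0.059932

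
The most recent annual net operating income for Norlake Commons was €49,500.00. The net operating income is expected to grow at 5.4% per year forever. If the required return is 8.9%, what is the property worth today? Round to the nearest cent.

€1490657.14

D₁ = D₀ × (1 + g) = €49,500.00 × 1.054 = €52,173.0000
Growing perpetuity: P = D₁ / (r − g) = €52,173.0000 / (0.089 − 0.054) = €1,490,657.14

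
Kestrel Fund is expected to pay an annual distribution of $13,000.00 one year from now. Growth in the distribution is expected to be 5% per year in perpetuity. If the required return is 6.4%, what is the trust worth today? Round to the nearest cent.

Growing perpetuity: P = D₁ / (r − g) = $13,000.0000 / (0.064 − 0.05) = $928,571.43

$928571.43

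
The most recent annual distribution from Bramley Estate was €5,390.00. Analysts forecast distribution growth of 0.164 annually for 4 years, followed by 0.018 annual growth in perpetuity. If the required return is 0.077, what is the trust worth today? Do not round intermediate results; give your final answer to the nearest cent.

€153172.02

D_1 = 6273.96000
D_2 = 7302.88944
D_3 = 8500.56331
D_4 = 9894.65569
Terminal value at year 4: TV = D_4×(1+g_2)/(r−g_2) = 10072.75949/0.059 = 170724.73717
P_0 = D_1/(1+r)^1 + D_2/(1+r)^2 + D_3/(1+r)^3 + D_4/(1+r)^4 + TV/(1+r)^4
    = 5825.40390 + 6295.97970 + 6804.56859 + 7354.24126 + 126891.82384 = 153172.01729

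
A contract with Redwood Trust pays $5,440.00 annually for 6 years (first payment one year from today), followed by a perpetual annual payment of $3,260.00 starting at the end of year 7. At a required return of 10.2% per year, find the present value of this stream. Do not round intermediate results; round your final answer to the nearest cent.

$41399.86

PV of 6-year annuity: $5,440.00 × [1 − (1+0.102)^−6] / 0.102 = 23554.39840
Perpetuity value at year 6: $3,260.00 / 0.102 = 31960.78431
PV of perpetuity: 31960.78431 / (1+0.102)^6 = 17845.46469
Total PV = 23554.39840 + 17845.46469 = 41399.86308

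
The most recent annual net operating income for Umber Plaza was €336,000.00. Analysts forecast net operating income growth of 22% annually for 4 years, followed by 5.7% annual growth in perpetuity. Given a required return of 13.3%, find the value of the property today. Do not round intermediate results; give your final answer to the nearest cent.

D_1 = 409920.00000
D_2 = 500102.40000
D_3 = 610124.92800
D_4 = 744352.41216
Terminal value at year 4: TV = D_4×(1+g_2)/(r−g_2) = 786780.49965/0.076 = 10352374.99544
P_0 = D_1/(1+r)^1 + D_2/(1+r)^2 + D_3/(1+r)^3 + D_4/(1+r)^4 + TV/(1+r)^4
    = 361800.52957 + 389582.21189 + 419497.17432 + 451709.22566 + 6282324.36214 = 7904913.50358

€7904913.50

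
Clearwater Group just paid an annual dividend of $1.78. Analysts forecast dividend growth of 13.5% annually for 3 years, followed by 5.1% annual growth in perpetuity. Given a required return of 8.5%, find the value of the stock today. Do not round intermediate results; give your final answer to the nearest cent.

D_1 = 2.02030
D_2 = 2.29304
D_3 = 2.60260
Terminal value at year 3: TV = D_3×(1+g_2)/(r−g_2) = 2.73533/0.034 = 80.45099
P_0 = D_1/(1+r)^1 + D_2/(1+r)^2 + D_3/(1+r)^3 + TV/(1+r)^3
    = 1.86203 + 1.94784 + 2.03760 + 62.98573 = 68.83319

$68.83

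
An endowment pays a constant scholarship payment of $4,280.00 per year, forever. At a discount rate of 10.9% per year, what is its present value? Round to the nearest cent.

$39266.06

Level perpetuity: PV = C / r = $4,280.00 / 0.109 = $39,266.06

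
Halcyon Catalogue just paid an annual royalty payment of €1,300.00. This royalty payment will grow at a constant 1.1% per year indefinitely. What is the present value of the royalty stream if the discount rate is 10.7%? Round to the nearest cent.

D₁ = D₀ × (1 + g) = €1,300.00 × 1.011 = €1,314.3000
Growing perpetuity: P = D₁ / (r − g) = €1,314.3000 / (0.107 − 0.011) = €13,690.63

€13690.63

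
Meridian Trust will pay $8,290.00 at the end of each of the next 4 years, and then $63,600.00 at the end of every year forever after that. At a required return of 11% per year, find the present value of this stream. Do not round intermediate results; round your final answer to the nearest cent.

PV of 4-year annuity: $8,290.00 × [1 − (1+0.11)^−4] / 0.11 = 25719.27477
Perpetuity value at year 4: $63,600.00 / 0.11 = 578181.81818
PV of perpetuity: 578181.81818 / (1+0.11)^4 = 380866.27232
Total PV = 25719.27477 + 380866.27232 = 406585.54709

$406585.55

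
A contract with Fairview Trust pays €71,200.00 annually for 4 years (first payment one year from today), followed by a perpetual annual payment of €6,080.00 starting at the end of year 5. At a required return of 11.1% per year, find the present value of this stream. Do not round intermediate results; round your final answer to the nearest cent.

€256375.44

PV of 4-year annuity: €71,200.00 × [1 − (1+0.111)^−4] / 0.111 = 220423.32973
Perpetuity value at year 4: €6,080.00 / 0.111 = 54774.77477
PV of perpetuity: 54774.77477 / (1+0.111)^4 = 35952.10842
Total PV = 220423.32973 + 35952.10842 = 256375.43814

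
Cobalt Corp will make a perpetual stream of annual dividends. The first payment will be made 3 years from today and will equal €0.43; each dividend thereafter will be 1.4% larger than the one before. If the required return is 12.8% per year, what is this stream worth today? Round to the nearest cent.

€2.96

Value at end of year 2: C₁ / (r − g) = €0.43 / (0.128 − 0.014) = €3.7719
Discount to today: PV = €3.7719 / (1 + 0.128)^2 = €3.7719 / 1.272384 = €2.96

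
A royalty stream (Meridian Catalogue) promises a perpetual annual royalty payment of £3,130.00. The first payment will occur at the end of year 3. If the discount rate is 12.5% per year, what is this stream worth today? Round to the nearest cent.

£19784.69

Value at end of year 2: C / r = £3,130.00 / 0.125 = £25,040.0000
Discount to today: PV = £25,040.0000 / (1 + 0.125)^2 = £25,040.0000 / 1.265625 = £19,784.69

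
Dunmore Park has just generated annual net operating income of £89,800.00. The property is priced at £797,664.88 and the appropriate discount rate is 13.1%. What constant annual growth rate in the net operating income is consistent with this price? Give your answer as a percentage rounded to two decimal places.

P = D₀(1+g)/(r−g) ⇒ P(r−g) = D₀(1+g) ⇒ g(P+D₀) = P·r − D₀
g = (P·r − D₀)/(P + D₀) = (£797,664.88×0.131 − £89,800.00) / (£797,664.88 + £89,800.00) = 0.016557

1.66%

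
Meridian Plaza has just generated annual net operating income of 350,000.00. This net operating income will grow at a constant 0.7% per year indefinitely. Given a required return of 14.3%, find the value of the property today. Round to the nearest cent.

2591544.12

D₁ = D₀ × (1 + g) = 350,000.00 × 1.007 = 352,450.0000
Growing perpetuity: P = D₁ / (r − g) = 352,450.0000 / (0.143 − 0.007) = 2,591,544.12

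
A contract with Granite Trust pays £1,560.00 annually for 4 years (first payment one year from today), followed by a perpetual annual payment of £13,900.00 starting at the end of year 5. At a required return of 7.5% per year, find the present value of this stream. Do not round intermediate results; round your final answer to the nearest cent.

£144002.65

PV of 4-year annuity: £1,560.00 × [1 − (1+0.075)^−4] / 0.075 = 5224.94898
Perpetuity value at year 4: £13,900.00 / 0.075 = 185333.33333
PV of perpetuity: 185333.33333 / (1+0.075)^4 = 138777.69819
Total PV = 5224.94898 + 138777.69819 = 144002.64717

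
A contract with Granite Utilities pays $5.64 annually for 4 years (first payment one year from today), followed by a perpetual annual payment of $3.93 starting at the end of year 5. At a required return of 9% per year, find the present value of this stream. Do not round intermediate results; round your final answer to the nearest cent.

$49.21

PV of 4-year annuity: $5.64 × [1 − (1+0.09)^−4] / 0.09 = 18.27202
Perpetuity value at year 4: $3.93 / 0.09 = 43.66667
PV of perpetuity: 43.66667 / (1+0.09)^4 = 30.93457
Total PV = 18.27202 + 30.93457 = 49.20659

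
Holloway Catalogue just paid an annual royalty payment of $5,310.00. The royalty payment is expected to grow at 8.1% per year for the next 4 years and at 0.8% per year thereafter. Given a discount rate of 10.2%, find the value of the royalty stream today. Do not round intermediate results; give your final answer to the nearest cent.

$72970.64

D_1 = 5740.11000
D_2 = 6205.05891
D_3 = 6707.66868
D_4 = 7250.98984
Terminal value at year 4: TV = D_4×(1+g_2)/(r−g_2) = 7308.99776/0.094 = 77755.29536
P_0 = D_1/(1+r)^1 + D_2/(1+r)^2 + D_3/(1+r)^3 + D_4/(1+r)^4 + TV/(1+r)^4
    = 5208.81125 + 5109.55078 + 5012.18185 + 4916.66840 + 52723.42286 = 72970.63514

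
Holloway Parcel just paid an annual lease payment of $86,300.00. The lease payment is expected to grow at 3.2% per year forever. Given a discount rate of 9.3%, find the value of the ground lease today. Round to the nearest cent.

D₁ = D₀ × (1 + g) = $86,300.00 × 1.032 = $89,061.6000
Growing perpetuity: P = D₁ / (r − g) = $89,061.6000 / (0.093 − 0.032) = $1,460,026.23

$1460026.23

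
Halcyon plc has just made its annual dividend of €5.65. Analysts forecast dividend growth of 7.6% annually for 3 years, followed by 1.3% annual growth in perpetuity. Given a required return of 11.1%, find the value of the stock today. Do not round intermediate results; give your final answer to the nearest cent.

€68.96

D_1 = 6.07940
D_2 = 6.54143
D_3 = 7.03858
Terminal value at year 3: TV = D_3×(1+g_2)/(r−g_2) = 7.13008/0.098 = 72.75597
P_0 = D_1/(1+r)^1 + D_2/(1+r)^2 + D_3/(1+r)^3 + TV/(1+r)^3
    = 5.47201 + 5.29962 + 5.13267 + 53.05502 = 68.95931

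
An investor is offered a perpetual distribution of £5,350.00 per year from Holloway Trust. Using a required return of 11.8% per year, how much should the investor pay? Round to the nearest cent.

Level perpetuity: PV = C / r = £5,350.00 / 0.118 = £45,338.98

£45338.98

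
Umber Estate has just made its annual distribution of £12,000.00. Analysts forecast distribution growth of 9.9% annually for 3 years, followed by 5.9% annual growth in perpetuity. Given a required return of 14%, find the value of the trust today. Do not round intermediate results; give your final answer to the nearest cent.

£174034.96

D_1 = 13188.00000
D_2 = 14493.61200
D_3 = 15928.47959
Terminal value at year 3: TV = D_3×(1+g_2)/(r−g_2) = 16868.25988/0.081 = 208250.12202
P_0 = D_1/(1+r)^1 + D_2/(1+r)^2 + D_3/(1+r)^3 + TV/(1+r)^3
    = 11568.42105 + 11152.36380 + 10751.27002 + 140562.90061 = 174034.95548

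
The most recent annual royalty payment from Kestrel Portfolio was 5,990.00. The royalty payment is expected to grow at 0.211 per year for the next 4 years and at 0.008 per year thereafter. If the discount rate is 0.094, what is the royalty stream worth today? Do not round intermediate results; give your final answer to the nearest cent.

136502.15

D_1 = 7253.89000
D_2 = 8784.46079
D_3 = 10637.98202
D_4 = 12882.59622
Terminal value at year 4: TV = D_4×(1+g_2)/(r−g_2) = 12985.65699/0.086 = 150996.01153
P_0 = D_1/(1+r)^1 + D_2/(1+r)^2 + D_3/(1+r)^3 + D_4/(1+r)^4 + TV/(1+r)^4
    = 6630.61243 + 7339.73643 + 8124.69910 + 8993.61116 + 105413.48897 = 136502.14810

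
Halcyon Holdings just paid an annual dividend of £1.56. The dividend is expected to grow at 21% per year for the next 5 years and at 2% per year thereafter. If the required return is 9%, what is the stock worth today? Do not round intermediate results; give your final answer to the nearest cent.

D_1 = 1.88760
D_2 = 2.28400
D_3 = 2.76364
D_4 = 3.34400
D_5 = 4.04624
Terminal value at year 5: TV = D_5×(1+g_2)/(r−g_2) = 4.12716/0.07 = 58.95947
P_0 = D_1/(1+r)^1 + D_2/(1+r)^2 + D_3/(1+r)^3 + D_4/(1+r)^4 + D_5/(1+r)^5 + TV/(1+r)^5
    = 1.73174 + 1.92239 + 2.13403 + 2.36897 + 2.62978 + 38.31961 = 49.10653

£49.11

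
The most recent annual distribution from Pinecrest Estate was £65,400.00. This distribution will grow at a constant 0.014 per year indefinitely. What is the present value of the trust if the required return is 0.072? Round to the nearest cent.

D₁ = D₀ × (1 + g) = £65,400.00 × 1.014 = £66,315.6000
Growing perpetuity: P = D₁ / (r − g) = £66,315.6000 / (0.072 − 0.014) = £1,143,372.41

£1143372.41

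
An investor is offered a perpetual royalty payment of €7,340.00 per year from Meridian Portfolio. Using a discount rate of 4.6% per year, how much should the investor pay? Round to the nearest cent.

€159565.22

Level perpetuity: PV = C / r = €7,340.00 / 0.046 = €159,565.22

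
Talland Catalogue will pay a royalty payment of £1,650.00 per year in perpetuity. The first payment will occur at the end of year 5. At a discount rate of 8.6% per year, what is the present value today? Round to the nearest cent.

£13793.24

Value at end of year 4: C / r = £1,650.00 / 0.086 = £19,186.0465
Discount to today: PV = £19,186.0465 / (1 + 0.086)^4 = £19,186.0465 / 1.390975 = £13,793.24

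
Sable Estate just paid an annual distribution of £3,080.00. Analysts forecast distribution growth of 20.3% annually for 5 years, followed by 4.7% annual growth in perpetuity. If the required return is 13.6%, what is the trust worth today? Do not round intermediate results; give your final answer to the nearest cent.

D_1 = 3705.24000
D_2 = 4457.40372
D_3 = 5362.25668
D_4 = 6450.79478
D_5 = 7760.30612
Terminal value at year 5: TV = D_5×(1+g_2)/(r−g_2) = 8125.04051/0.089 = 91292.58998
P_0 = D_1/(1+r)^1 + D_2/(1+r)^2 + D_3/(1+r)^3 + D_4/(1+r)^4 + D_5/(1+r)^5 + TV/(1+r)^5
    = 3261.65493 + 3454.02366 + 3657.73809 + 3873.46736 + 4101.92010 + 48255.17238 = 66603.97651

£66603.98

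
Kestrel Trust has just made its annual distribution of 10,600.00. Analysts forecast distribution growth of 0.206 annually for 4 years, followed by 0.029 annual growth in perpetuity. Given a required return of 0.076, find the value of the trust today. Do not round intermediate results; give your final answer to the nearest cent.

423087.80

D_1 = 12783.60000
D_2 = 15417.02160
D_3 = 18592.92805
D_4 = 22423.07123
Terminal value at year 4: TV = D_4×(1+g_2)/(r−g_2) = 23073.34029/0.047 = 490922.13390
P_0 = D_1/(1+r)^1 + D_2/(1+r)^2 + D_3/(1+r)^3 + D_4/(1+r)^4 + TV/(1+r)^4
    = 11880.66914 + 13316.06597 + 14924.88435 + 16728.07670 + 366238.10482 = 423087.80100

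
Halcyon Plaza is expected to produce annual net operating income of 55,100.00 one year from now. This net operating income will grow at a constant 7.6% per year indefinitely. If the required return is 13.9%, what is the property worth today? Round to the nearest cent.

874603.17

Growing perpetuity: P = D₁ / (r − g) = 55,100.0000 / (0.139 − 0.076) = 874,603.17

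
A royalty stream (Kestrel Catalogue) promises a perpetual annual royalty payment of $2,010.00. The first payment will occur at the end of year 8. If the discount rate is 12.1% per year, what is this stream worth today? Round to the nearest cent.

$7467.43

Value at end of year 7: C / r = $2,010.00 / 0.121 = $16,611.5702
Discount to today: PV = $16,611.5702 / (1 + 0.121)^7 = $16,611.5702 / 2.224535 = $7,467.43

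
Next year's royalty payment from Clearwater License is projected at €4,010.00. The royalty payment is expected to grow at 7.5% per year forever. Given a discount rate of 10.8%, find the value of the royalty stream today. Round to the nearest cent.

Growing perpetuity: P = D₁ / (r − g) = €4,010.0000 / (0.108 − 0.075) = €121,515.15

€121515.15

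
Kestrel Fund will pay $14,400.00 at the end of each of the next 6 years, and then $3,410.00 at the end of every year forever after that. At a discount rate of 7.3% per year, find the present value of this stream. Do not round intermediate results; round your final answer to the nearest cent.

PV of 6-year annuity: $14,400.00 × [1 − (1+0.073)^−6] / 0.073 = 68007.07511
Perpetuity value at year 6: $3,410.00 / 0.073 = 46712.32877
PV of perpetuity: 46712.32877 / (1+0.073)^6 = 30607.87556
Total PV = 68007.07511 + 30607.87556 = 98614.95067

$98614.95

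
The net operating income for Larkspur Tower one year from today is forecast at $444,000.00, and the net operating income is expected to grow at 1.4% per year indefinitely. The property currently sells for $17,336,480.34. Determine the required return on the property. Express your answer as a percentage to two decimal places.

P = D₁/(r − g) ⇒ r = D₁/P + g = $444,000.0000/$17,336,480.34 + 0.014 = 0.025611 + 0.014 = 0.039611

3.96%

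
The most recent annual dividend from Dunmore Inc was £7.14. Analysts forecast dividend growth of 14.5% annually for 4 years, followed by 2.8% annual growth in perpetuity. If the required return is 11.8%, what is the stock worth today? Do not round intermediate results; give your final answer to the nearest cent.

£120.05

D_1 = 8.17530
D_2 = 9.36072
D_3 = 10.71802
D_4 = 12.27214
Terminal value at year 4: TV = D_4×(1+g_2)/(r−g_2) = 12.61576/0.09 = 140.17506
P_0 = D_1/(1+r)^1 + D_2/(1+r)^2 + D_3/(1+r)^3 + D_4/(1+r)^4 + TV/(1+r)^4
    = 7.31243 + 7.48903 + 7.66989 + 7.85512 + 89.72295 = 120.04943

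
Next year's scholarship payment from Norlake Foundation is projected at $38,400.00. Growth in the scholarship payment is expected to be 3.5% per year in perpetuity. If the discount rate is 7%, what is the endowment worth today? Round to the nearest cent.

Growing perpetuity: P = D₁ / (r − g) = $38,400.0000 / (0.07 − 0.035) = $1,097,142.86

$1097142.86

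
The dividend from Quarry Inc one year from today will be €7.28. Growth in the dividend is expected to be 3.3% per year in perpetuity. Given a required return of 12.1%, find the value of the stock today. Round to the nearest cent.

Growing perpetuity: P = D₁ / (r − g) = €7.2800 / (0.121 − 0.033) = €82.73

€82.73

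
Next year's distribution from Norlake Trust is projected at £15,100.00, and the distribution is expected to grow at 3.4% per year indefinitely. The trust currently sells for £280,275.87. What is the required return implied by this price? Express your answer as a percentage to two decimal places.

8.79%

P = D₁/(r − g) ⇒ r = D₁/P + g = £15,100.0000/£280,275.87 + 0.034 = 0.053875 + 0.034 = 0.087875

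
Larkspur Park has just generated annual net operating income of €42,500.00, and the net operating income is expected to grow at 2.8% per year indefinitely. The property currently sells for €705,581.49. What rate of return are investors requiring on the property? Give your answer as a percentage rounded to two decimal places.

D₁ = €42,500.00 × 1.028 = €43,690.0000
P = D₁/(r − g) ⇒ r = D₁/P + g = €43,690.0000/€705,581.49 + 0.028 = 0.061921 + 0.028 = 0.089921

8.99%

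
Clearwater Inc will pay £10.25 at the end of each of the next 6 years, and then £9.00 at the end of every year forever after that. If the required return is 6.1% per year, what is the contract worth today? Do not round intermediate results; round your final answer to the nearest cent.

£153.67

PV of 6-year annuity: £10.25 × [1 − (1+0.061)^−6] / 0.061 = 50.24460
Perpetuity value at year 6: £9.00 / 0.061 = 147.54098
PV of perpetuity: 147.54098 / (1+0.061)^6 = 103.42377
Total PV = 50.24460 + 103.42377 = 153.66837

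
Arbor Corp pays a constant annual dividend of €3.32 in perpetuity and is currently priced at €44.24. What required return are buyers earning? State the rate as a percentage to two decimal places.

7.50%

P = C/r ⇒ r = C/P = €3.32/€44.24 = 0.075045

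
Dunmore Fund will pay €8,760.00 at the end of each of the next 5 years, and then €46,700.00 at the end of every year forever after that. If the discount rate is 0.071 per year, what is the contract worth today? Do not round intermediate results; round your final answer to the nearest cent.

€502600.62

PV of 5-year annuity: €8,760.00 × [1 − (1+0.071)^−5] / 0.071 = 35821.76346
Perpetuity value at year 5: €46,700.00 / 0.071 = 657746.47887
PV of perpetuity: 657746.47887 / (1+0.071)^5 = 466778.85858
Total PV = 35821.76346 + 466778.85858 = 502600.62205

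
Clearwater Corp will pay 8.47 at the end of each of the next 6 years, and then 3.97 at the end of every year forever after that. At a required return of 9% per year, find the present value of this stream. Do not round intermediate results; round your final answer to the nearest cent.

PV of 6-year annuity: 8.47 × [1 − (1+0.09)^−6] / 0.09 = 37.99573
Perpetuity value at year 6: 3.97 / 0.09 = 44.11111
PV of perpetuity: 44.11111 / (1+0.09)^6 = 26.30201
Total PV = 37.99573 + 26.30201 = 64.29774

64.30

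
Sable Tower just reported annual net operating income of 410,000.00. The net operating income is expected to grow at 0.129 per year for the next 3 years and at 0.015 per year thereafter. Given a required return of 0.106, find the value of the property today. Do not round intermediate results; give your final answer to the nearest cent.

D_1 = 462890.00000
D_2 = 522602.81000
D_3 = 590018.57249
Terminal value at year 3: TV = D_3×(1+g_2)/(r−g_2) = 598868.85108/0.091 = 6580976.38547
P_0 = D_1/(1+r)^1 + D_2/(1+r)^2 + D_3/(1+r)^3 + TV/(1+r)^3
    = 418526.22061 + 427229.74961 + 436114.27425 + 4864351.52043 = 6146221.76490

6146221.76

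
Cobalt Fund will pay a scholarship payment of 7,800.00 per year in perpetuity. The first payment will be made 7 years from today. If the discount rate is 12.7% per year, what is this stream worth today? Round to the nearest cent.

29974.19

Value at end of year 6: C / r = 7,800.00 / 0.127 = 61,417.3228
Discount to today: PV = 61,417.3228 / (1 + 0.127)^6 = 61,417.3228 / 2.049007 = 29,974.19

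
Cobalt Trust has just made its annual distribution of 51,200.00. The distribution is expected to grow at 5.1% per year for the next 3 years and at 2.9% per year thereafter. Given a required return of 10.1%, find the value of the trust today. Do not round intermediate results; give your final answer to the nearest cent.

776567.54

D_1 = 53811.20000
D_2 = 56555.57120
D_3 = 59439.90533
Terminal value at year 3: TV = D_3×(1+g_2)/(r−g_2) = 61163.66259/0.072 = 849495.31369
P_0 = D_1/(1+r)^1 + D_2/(1+r)^2 + D_3/(1+r)^3 + TV/(1+r)^3
    = 48874.84105 + 46655.27516 + 44536.50698 + 636500.91231 = 776567.53551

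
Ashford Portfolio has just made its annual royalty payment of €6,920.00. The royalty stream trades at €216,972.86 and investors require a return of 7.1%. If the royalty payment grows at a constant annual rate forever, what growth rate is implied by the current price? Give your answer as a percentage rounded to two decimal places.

P = D₀(1+g)/(r−g) ⇒ P(r−g) = D₀(1+g) ⇒ g(P+D₀) = P·r − D₀
g = (P·r − D₀)/(P + D₀) = (€216,972.86×0.071 − €6,920.00) / (€216,972.86 + €6,920.00) = 0.037898

3.79%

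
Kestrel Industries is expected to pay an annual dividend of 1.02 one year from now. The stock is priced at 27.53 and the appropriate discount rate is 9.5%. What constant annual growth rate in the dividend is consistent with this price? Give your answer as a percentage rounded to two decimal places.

5.79%

P = D₁/(r−g) ⇒ g = r − D₁/P = 0.095 − 1.02/27.53 = 0.057950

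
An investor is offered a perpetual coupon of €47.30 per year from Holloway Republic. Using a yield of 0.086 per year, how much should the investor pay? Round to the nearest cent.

€550.00

Level perpetuity: PV = C / r = €47.30 / 0.086 = €550.00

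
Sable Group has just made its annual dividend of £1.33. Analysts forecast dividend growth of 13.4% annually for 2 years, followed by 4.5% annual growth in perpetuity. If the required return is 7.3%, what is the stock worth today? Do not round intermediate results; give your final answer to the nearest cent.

D_1 = 1.50822
D_2 = 1.71032
Terminal value at year 2: TV = D_2×(1+g_2)/(r−g_2) = 1.78729/0.028 = 63.83164
P_0 = D_1/(1+r)^1 + D_2/(1+r)^2 + TV/(1+r)^2
    = 1.40561 + 1.48552 + 55.44170 = 58.33283

£58.33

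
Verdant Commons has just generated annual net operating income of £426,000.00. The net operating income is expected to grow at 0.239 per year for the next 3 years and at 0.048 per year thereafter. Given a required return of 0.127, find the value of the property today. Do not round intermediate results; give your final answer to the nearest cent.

D_1 = 527814.00000
D_2 = 653961.54600
D_3 = 810258.35549
Terminal value at year 3: TV = D_3×(1+g_2)/(r−g_2) = 849150.75656/0.079 = 10748743.75390
P_0 = D_1/(1+r)^1 + D_2/(1+r)^2 + D_3/(1+r)^3 + TV/(1+r)^3
    = 468335.40373 + 514878.05254 + 566046.05777 + 7509066.69036 = 9058326.20440

£9058326.20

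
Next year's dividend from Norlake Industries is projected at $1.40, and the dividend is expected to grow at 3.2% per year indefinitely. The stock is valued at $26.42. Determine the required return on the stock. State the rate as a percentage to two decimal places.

P = D₁/(r − g) ⇒ r = D₁/P + g = $1.4000/$26.42 + 0.032 = 0.052990 + 0.032 = 0.084990

8.50%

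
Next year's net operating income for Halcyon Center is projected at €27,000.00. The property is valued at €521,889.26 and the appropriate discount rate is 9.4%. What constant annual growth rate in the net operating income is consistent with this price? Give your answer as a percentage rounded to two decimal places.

P = D₁/(r−g) ⇒ g = r − D₁/P = 0.094 − €27,000.00/€521,889.26 = 0.042265

4.23%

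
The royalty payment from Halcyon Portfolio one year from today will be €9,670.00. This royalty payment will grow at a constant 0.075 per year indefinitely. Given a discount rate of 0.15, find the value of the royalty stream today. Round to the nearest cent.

€128933.33

Growing perpetuity: P = D₁ / (r − g) = €9,670.0000 / (0.15 − 0.075) = €128,933.33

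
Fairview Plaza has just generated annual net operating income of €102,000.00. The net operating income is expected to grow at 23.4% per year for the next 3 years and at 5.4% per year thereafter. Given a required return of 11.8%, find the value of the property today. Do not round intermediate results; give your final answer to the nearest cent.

€2632821.46

D_1 = 125868.00000
D_2 = 155321.11200
D_3 = 191666.25221
Terminal value at year 3: TV = D_3×(1+g_2)/(r−g_2) = 202016.22983/0.064 = 3156503.59105
P_0 = D_1/(1+r)^1 + D_2/(1+r)^2 + D_3/(1+r)^3 + TV/(1+r)^3
    = 112583.18426 + 124264.44488 + 137157.71465 + 2258816.11316 = 2632821.45694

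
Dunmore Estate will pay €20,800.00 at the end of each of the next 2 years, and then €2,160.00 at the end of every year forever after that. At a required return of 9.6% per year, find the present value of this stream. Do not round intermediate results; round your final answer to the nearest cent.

€55024.91

PV of 2-year annuity: €20,800.00 × [1 − (1+0.096)^−2] / 0.096 = 36293.88886
Perpetuity value at year 2: €2,160.00 / 0.096 = 22500.00000
PV of perpetuity: 22500.00000 / (1+0.096)^2 = 18731.01923
Total PV = 36293.88886 + 18731.01923 = 55024.90809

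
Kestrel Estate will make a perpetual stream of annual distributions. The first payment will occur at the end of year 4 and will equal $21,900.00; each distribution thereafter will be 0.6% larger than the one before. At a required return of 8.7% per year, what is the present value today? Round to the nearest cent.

Value at end of year 3: C₁ / (r − g) = $21,900.00 / (0.087 − 0.006) = $270,370.3704
Discount to today: PV = $270,370.3704 / (1 + 0.087)^3 = $270,370.3704 / 1.284366 = $210,508.90

$210508.90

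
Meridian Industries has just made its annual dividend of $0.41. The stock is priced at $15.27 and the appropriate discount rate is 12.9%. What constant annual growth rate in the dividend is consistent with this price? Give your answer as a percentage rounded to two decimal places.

P = D₀(1+g)/(r−g) ⇒ P(r−g) = D₀(1+g) ⇒ g(P+D₀) = P·r − D₀
g = (P·r − D₀)/(P + D₀) = ($15.27×0.129 − $0.41) / ($15.27 + $0.41) = 0.099479

9.95%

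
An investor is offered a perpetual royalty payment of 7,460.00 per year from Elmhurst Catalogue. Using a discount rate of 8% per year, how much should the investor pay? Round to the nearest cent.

93250.00

Level perpetuity: PV = C / r = 7,460.00 / 0.08 = 93,250.00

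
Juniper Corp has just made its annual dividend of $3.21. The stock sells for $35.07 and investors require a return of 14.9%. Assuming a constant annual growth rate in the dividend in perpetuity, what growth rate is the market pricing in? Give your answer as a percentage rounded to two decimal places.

P = D₀(1+g)/(r−g) ⇒ P(r−g) = D₀(1+g) ⇒ g(P+D₀) = P·r − D₀
g = (P·r − D₀)/(P + D₀) = ($35.07×0.149 − $3.21) / ($35.07 + $3.21) = 0.052650

5.26%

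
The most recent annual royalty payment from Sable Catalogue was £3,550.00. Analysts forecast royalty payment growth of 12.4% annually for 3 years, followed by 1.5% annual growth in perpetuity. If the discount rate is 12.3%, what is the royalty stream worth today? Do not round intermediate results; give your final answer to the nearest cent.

D_1 = 3990.20000
D_2 = 4484.98480
D_3 = 5041.12292
Terminal value at year 3: TV = D_3×(1+g_2)/(r−g_2) = 5116.73976/0.108 = 47377.21999
P_0 = D_1/(1+r)^1 + D_2/(1+r)^2 + D_3/(1+r)^3 + TV/(1+r)^3
    = 3553.16118 + 3556.32517 + 3559.49197 + 33452.63290 = 44121.61121

£44121.61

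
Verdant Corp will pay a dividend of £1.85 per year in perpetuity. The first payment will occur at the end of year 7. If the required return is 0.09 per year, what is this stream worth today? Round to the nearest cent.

£12.26

Value at end of year 6: C / r = £1.85 / 0.09 = £20.5556
Discount to today: PV = £20.5556 / (1 + 0.09)^6 = £20.5556 / 1.677100 = £12.26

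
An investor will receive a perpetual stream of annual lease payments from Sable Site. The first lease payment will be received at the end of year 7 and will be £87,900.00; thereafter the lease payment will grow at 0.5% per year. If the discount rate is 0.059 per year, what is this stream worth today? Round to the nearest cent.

£1154035.99

Value at end of year 6: C₁ / (r − g) = £87,900.00 / (0.059 − 0.005) = £1,627,777.7778
Discount to today: PV = £1,627,777.7778 / (1 + 0.059)^6 = £1,627,777.7778 / 1.410509 = £1,154,035.99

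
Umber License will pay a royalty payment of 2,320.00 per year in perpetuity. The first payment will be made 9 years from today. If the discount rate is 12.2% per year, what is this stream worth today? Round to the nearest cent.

7571.56

Value at end of year 8: C / r = 2,320.00 / 0.122 = 19,016.3934
Discount to today: PV = 19,016.3934 / (1 + 0.122)^8 = 19,016.3934 / 2.511556 = 7,571.56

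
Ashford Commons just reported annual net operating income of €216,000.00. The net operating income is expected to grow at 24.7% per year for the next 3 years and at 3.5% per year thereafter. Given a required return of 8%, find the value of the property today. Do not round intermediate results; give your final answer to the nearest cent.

€8517184.48

D_1 = 269352.00000
D_2 = 335881.94400
D_3 = 418844.78417
Terminal value at year 3: TV = D_3×(1+g_2)/(r−g_2) = 433504.35161/0.045 = 9633430.03586
P_0 = D_1/(1+r)^1 + D_2/(1+r)^2 + D_3/(1+r)^3 + TV/(1+r)^3
    = 249400.00000 + 287964.62963 + 332492.49366 + 7647327.35408 = 8517184.47737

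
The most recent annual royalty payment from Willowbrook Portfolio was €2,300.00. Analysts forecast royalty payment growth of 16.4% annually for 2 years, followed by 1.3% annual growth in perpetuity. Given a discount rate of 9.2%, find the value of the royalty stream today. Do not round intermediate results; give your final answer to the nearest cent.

D_1 = 2677.20000
D_2 = 3116.26080
Terminal value at year 2: TV = D_2×(1+g_2)/(r−g_2) = 3156.77219/0.079 = 39959.14165
P_0 = D_1/(1+r)^1 + D_2/(1+r)^2 + TV/(1+r)^2
    = 2451.64835 + 2613.29550 + 33509.72579 = 38574.66963

€38574.67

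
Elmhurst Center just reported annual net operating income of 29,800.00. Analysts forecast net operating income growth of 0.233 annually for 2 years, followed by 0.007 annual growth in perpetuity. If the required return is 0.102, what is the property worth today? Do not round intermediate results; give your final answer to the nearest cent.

D_1 = 36743.40000
D_2 = 45304.61220
Terminal value at year 2: TV = D_2×(1+g_2)/(r−g_2) = 45621.74449/0.095 = 480228.88932
P_0 = D_1/(1+r)^1 + D_2/(1+r)^2 + TV/(1+r)^2
    = 33342.46824 + 37306.04659 + 395444.09383 = 466092.60865

466092.61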